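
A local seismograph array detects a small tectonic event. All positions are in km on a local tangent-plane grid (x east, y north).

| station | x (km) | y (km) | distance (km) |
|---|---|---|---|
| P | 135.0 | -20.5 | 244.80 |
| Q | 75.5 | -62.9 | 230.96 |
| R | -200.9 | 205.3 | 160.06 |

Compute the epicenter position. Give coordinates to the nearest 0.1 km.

x ≈ -65.4 km, y ≈ 120.1 km

Circle about each station: (x − 135.0)² + (y + 20.5)² = 244.80²; (x − 75.5)² + (y + 62.9)² = 230.96²; (x + 200.9)² + (y − 205.3)² = 160.06².
Subtracting the P equation from the Q and R equations removes the quadratic terms:
-119.0 x − 84.8 y = -2404.07
-671.8 x + 451.6 y = 98171.49
Solving the 2×2 system: x ≈ -65.4, y ≈ 120.1 km.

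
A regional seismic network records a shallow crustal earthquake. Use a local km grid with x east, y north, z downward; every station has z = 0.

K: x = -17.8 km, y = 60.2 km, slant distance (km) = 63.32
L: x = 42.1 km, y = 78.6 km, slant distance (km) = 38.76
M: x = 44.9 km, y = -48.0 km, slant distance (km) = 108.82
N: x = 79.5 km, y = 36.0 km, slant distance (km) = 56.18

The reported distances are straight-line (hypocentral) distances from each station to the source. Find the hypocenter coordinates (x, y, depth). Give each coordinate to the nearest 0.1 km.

Each station gives a sphere (x−x_i)² + (y−y_i)² + z² = d_i² (stations at z=0).
Subtracting the K sphere from L and M: z² cancels, leaving linear equations in x and y:
119.8 x + 36.8 y = 6516.57
125.4 x − 216.4 y = -7453.24
Solving: x ≈ 37.195, y ≈ 55.996 km (keep extra digits for the depth step; rounded: 37.2, 56.0).
Then from the K sphere: z² = 63.32² − (x + 17.8)² − (y − 60.2)² with x = 37.195, y = 55.996, so z ≈ 31.101 ≈ 31.1 km.
Check against N (with the unrounded solution): distance 56.19 ≈ 56.18 km. ✓

(37.2, 56.0, 31.1)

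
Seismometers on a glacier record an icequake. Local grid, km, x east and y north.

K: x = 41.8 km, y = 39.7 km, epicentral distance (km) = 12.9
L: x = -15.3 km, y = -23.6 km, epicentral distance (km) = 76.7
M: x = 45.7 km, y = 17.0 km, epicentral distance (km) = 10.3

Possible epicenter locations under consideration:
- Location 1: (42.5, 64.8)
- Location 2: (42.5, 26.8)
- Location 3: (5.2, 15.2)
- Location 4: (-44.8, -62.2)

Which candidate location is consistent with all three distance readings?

For each candidate, compare |candidate − station| to the reported distance:
Location 1: residuals K 12.2, L 28.9, M 37.6 → max 37.6 km
Location 2: residuals K 0.0, L 0.0, M 0.0 → max 0.0 km
Location 3: residuals K 31.1, L 32.8, M 30.2 → max 32.8 km
Location 4: residuals K 120.8, L 28.1, M 110.0 → max 120.8 km
Only Location 2 has all residuals ≈ 0.

Location 2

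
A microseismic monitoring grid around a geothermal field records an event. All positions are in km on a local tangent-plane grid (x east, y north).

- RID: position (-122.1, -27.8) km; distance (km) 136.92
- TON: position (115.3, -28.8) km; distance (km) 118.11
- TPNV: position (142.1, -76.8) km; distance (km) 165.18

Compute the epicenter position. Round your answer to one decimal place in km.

Circle about each station: (x + 122.1)² + (y + 27.8)² = 136.92²; (x − 115.3)² + (y + 28.8)² = 118.11²; (x − 142.1)² + (y + 76.8)² = 165.18².
Subtracting the RID equation from the TON and TPNV equations removes the quadratic terms:
474.8 x − 2.0 y = 3239.39
528.4 x − 98.0 y = 1872.05
Solving the 2×2 system: x ≈ 6.9, y ≈ 18.1 km.

6.9 km east, 18.1 km north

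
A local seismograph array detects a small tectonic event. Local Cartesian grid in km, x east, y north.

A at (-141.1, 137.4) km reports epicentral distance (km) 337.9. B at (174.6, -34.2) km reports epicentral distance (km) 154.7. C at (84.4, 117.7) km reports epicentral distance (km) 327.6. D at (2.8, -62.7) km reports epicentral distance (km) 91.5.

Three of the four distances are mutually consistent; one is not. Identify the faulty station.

C

Solve using three stations at a time. Using A, B, D (subtract circle equations pairwise → linear system) gives (x, y) ≈ (57.9, -135.7).
Distances from that point to each station vs reported:
  A: calculated 337.9 vs reported 337.9 → residual 0.0 km
  B: calculated 154.7 vs reported 154.7 → residual 0.0 km
  C: calculated 254.8 vs reported 327.6 → residual 72.8 km
  D: calculated 91.4 vs reported 91.5 → residual 0.1 km
A, B, D are mutually consistent (residuals ≈ 0); C is off by 72.8 km.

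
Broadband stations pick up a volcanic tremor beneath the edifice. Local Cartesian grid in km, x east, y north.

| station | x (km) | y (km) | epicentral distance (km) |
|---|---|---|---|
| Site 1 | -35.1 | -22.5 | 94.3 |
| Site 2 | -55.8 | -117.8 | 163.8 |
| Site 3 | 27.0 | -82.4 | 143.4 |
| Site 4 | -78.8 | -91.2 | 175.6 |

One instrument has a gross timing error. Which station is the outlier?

Solve using three stations at a time. Using Site 1, Site 3, Site 4 (subtract circle equations pairwise → linear system) gives (x, y) ≈ (10.4, 60.0).
Distances from that point to each station vs reported:
  Site 1: calculated 94.2 vs reported 94.3 → residual 0.1 km
  Site 2: calculated 189.7 vs reported 163.8 → residual 25.9 km
  Site 3: calculated 143.3 vs reported 143.4 → residual 0.1 km
  Site 4: calculated 175.6 vs reported 175.6 → residual 0.0 km
Site 1, Site 3, Site 4 are mutually consistent (residuals ≈ 0); Site 2 is off by 25.9 km.

Site 2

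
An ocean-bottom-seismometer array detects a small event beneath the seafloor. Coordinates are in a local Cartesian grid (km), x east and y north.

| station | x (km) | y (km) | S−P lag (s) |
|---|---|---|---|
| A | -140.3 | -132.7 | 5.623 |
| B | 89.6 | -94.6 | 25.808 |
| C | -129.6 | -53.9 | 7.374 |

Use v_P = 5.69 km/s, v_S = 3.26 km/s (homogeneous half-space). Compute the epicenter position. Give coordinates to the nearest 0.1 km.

Distance from S−P lag: d = Δt · v_P v_S / (v_P − v_S) = Δt · (5.69·3.26)/(5.69−3.26) ≈ 7.6335·Δt.
So d_A = 42.92, d_B = 197.01, d_C = 56.29 km.
Circle about each station: (x + 140.3)² + (y + 132.7)² = 42.92²; (x − 89.6)² + (y + 94.6)² = 197.01²; (x + 129.6)² + (y + 53.9)² = 56.29².
Subtracting the A equation from the B and C equations removes the quadratic terms:
459.8 x + 76.2 y = -57286.87
21.4 x + 157.6 y = -18918.45
Solving the 2×2 system: x ≈ -107.1, y ≈ -105.5 km.

-107.1 km east, -105.5 km north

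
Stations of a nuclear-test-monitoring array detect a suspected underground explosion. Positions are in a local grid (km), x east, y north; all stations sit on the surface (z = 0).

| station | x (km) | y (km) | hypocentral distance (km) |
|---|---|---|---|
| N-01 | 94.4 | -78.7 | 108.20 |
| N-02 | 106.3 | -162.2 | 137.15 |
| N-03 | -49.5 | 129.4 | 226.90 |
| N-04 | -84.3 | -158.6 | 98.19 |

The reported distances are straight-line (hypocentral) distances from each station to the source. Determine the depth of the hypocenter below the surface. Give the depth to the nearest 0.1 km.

Each station gives a sphere (x−x_i)² + (y−y_i)² + z² = d_i² (stations at z=0).
Subtracting the N-01 sphere from N-02 and N-03: z² cancels, leaving linear equations in x and y:
23.8 x − 167.0 y = 15400.60
-287.8 x + 416.2 y = -35686.81
Solving: x ≈ -11.794, y ≈ -93.900 km (keep extra digits for the depth step; rounded: -11.8, -93.9).
Then from the N-01 sphere: z² = 108.20² − (x − 94.4)² − (y + 78.7)² with x = -11.794, y = -93.900, so z ≈ 14.108 ≈ 14.1 km.
Check against N-04 (with the unrounded solution): distance 98.19 ≈ 98.19 km. ✓

depth ≈ 14.1 km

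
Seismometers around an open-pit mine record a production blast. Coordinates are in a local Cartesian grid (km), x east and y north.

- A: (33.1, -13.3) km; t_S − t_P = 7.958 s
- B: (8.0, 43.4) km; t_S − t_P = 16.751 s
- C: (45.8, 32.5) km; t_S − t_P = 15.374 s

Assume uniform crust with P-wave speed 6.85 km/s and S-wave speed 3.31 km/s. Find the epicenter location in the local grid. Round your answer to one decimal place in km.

21.8 km east, -63.0 km north

Distance from S−P lag: d = Δt · v_P v_S / (v_P − v_S) = Δt · (6.85·3.31)/(6.85−3.31) ≈ 6.4049·Δt.
So d_A = 50.97, d_B = 107.29, d_C = 98.47 km.
Circle about each station: (x − 33.1)² + (y + 13.3)² = 50.97²; (x − 8.0)² + (y − 43.4)² = 107.29²; (x − 45.8)² + (y − 32.5)² = 98.47².
Subtracting the A equation from the B and C equations removes the quadratic terms:
-50.2 x + 113.4 y = -8238.14
25.4 x + 91.6 y = -5217.01
Solving the 2×2 system: x ≈ 21.8, y ≈ -63.0 km.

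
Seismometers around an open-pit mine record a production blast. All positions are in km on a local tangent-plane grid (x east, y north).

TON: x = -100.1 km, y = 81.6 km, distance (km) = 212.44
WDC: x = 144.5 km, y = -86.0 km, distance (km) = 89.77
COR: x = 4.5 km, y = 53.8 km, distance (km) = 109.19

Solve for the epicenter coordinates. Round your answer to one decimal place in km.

Circle about each station: (x + 100.1)² + (y − 81.6)² = 212.44²; (x − 144.5)² + (y + 86.0)² = 89.77²; (x − 4.5)² + (y − 53.8)² = 109.19².
Subtracting pairs of circle equations eliminates x²+y² and gives linear equations (the radical axes):
489.2 x − 335.2 y = 48669.78
209.2 x − 55.6 y = 19444.42
Solving the 2×2 system: x ≈ 88.8, y ≈ -15.6 km.

x ≈ 88.8 km, y ≈ -15.6 km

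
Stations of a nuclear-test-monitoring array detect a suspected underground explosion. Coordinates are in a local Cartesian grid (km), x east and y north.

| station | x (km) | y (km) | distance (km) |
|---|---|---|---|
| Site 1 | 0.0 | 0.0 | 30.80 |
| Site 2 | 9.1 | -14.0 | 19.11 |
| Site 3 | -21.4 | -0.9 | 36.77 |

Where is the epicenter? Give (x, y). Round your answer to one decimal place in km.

Circle about each station: x² + y² = 30.80²; (x − 9.1)² + (y + 14.0)² = 19.11²; (x + 21.4)² + (y + 0.9)² = 36.77².
Subtracting the Site 1 equation from the Site 2 and Site 3 equations removes the quadratic terms:
18.2 x − 28.0 y = 862.26
-42.8 x − 1.8 y = 55.38
Solving the 2×2 system: x ≈ 0.0, y ≈ -30.8 km.

0.0 km east, -30.8 km north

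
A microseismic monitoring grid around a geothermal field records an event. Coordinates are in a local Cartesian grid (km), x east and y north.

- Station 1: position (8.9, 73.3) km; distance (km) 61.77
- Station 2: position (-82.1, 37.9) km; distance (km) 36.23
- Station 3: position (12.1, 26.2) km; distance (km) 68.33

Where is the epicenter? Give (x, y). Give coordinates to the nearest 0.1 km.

-50.0 km east, 54.7 km north

Circle about each station: (x − 8.9)² + (y − 73.3)² = 61.77²; (x + 82.1)² + (y − 37.9)² = 36.23²; (x − 12.1)² + (y − 26.2)² = 68.33².
Subtracting the Station 1 equation from the Station 2 and Station 3 equations removes the quadratic terms:
-182.0 x − 70.8 y = 5227.64
6.4 x − 94.2 y = -5472.71
Solving the 2×2 system: x ≈ -50.0, y ≈ 54.7 km.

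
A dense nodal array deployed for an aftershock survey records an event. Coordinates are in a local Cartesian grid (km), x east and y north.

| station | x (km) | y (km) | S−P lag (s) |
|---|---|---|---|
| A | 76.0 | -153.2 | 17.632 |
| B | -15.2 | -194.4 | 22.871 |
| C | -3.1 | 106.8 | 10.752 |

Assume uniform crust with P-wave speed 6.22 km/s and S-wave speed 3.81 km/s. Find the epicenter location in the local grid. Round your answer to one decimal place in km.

Distance from S−P lag: d = Δt · v_P v_S / (v_P − v_S) = Δt · (6.22·3.81)/(6.22−3.81) ≈ 9.8333·Δt.
So d_A = 173.38, d_B = 224.90, d_C = 105.73 km.
Circle about each station: (x − 76.0)² + (y + 153.2)² = 173.38²; (x + 15.2)² + (y + 194.4)² = 224.90²; (x + 3.1)² + (y − 106.8)² = 105.73².
Subtracting pairs of circle equations eliminates x²+y² and gives linear equations (the radical axes):
-182.4 x − 82.4 y = -11743.23
-158.2 x + 520.0 y = 1051.40
Solving the 2×2 system: x ≈ 55.8, y ≈ 19.0 km.

(55.8, 19.0)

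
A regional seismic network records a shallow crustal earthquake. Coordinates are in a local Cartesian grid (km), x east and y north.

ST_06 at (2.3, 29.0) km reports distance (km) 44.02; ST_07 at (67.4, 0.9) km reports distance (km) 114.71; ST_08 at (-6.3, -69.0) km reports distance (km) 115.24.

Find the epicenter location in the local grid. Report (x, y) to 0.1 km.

x ≈ -40.0 km, y ≈ 41.2 km

Circle about each station: (x − 2.3)² + (y − 29.0)² = 44.02²; (x − 67.4)² + (y − 0.9)² = 114.71²; (x + 6.3)² + (y + 69.0)² = 115.24².
Subtracting pairs of circle equations eliminates x²+y² and gives linear equations (the radical axes):
130.2 x − 56.2 y = -7523.34
-17.2 x − 196.0 y = -7388.10
Solving the 2×2 system: x ≈ -40.0, y ≈ 41.2 km.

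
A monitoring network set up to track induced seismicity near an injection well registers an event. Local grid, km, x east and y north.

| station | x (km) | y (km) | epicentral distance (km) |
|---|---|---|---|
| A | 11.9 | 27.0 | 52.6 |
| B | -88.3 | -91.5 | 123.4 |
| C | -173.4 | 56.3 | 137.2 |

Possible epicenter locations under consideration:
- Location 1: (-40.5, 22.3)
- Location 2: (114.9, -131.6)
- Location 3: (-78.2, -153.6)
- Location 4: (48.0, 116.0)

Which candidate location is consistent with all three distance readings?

For each candidate, compare |candidate − station| to the reported distance:
Location 1: residuals A 0.0, B 0.0, C 0.0 → max 0.0 km
Location 2: residuals A 136.5, B 83.7, C 206.9 → max 206.9 km
Location 3: residuals A 149.2, B 60.5, C 93.3 → max 149.2 km
Location 4: residuals A 43.4, B 124.9, C 92.1 → max 124.9 km
Only Location 1 has all residuals ≈ 0.

Location 1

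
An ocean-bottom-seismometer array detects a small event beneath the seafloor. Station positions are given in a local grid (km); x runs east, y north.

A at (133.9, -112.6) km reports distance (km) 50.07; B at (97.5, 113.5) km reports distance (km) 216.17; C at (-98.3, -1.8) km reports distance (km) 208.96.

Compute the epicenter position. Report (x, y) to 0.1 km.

Circle about each station: (x − 133.9)² + (y + 112.6)² = 50.07²; (x − 97.5)² + (y − 113.5)² = 216.17²; (x + 98.3)² + (y + 1.8)² = 208.96².
Subtracting pairs of circle equations eliminates x²+y² and gives linear equations (the radical axes):
-72.8 x + 452.2 y = -52441.93
-464.4 x + 221.6 y = -62099.12
Solving the 2×2 system: x ≈ 84.9, y ≈ -102.3 km.

84.9 km east, -102.3 km north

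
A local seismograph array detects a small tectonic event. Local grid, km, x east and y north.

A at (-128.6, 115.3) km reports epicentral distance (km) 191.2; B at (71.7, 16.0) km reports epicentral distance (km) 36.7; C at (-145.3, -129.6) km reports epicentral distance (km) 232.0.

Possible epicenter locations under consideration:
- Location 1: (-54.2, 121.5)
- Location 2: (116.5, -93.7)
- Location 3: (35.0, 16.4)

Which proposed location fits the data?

For each candidate, compare |candidate − station| to the reported distance:
Location 1: residuals A 116.5, B 127.6, C 35.1 → max 127.6 km
Location 2: residuals A 130.9, B 81.8, C 32.2 → max 130.9 km
Location 3: residuals A 0.0, B 0.0, C 0.0 → max 0.0 km
Only Location 3 has all residuals ≈ 0.

Location 3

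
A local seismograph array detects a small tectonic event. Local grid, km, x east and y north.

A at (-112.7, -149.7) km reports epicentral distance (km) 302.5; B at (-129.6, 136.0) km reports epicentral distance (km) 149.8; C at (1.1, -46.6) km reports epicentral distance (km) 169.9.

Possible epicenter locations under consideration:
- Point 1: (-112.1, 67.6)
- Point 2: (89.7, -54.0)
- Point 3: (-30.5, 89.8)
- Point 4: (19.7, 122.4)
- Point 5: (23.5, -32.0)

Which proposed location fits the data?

Point 4

For each candidate, compare |candidate − station| to the reported distance:
Point 1: residuals A 85.2, B 79.2, C 9.1 → max 85.2 km
Point 2: residuals A 78.6, B 140.4, C 81.0 → max 140.4 km
Point 3: residuals A 49.3, B 40.5, C 29.9 → max 49.3 km
Point 4: residuals A 0.1, B 0.1, C 0.1 → max 0.1 km
Point 5: residuals A 122.5, B 77.5, C 143.2 → max 143.2 km
Only Point 4 has all residuals ≈ 0.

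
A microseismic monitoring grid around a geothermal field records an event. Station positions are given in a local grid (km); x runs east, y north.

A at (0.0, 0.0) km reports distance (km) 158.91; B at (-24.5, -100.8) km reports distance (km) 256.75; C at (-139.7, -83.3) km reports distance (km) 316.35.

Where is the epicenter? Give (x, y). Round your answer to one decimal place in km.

(99.0, 124.3)

Circle about each station: x² + y² = 158.91²; (x + 24.5)² + (y + 100.8)² = 256.75²; (x + 139.7)² + (y + 83.3)² = 316.35².
Subtracting the A equation from the B and C equations removes the quadratic terms:
-49.0 x − 201.6 y = -29907.28
-279.4 x − 166.6 y = -48369.95
Solving the 2×2 system: x ≈ 99.0, y ≈ 124.3 km.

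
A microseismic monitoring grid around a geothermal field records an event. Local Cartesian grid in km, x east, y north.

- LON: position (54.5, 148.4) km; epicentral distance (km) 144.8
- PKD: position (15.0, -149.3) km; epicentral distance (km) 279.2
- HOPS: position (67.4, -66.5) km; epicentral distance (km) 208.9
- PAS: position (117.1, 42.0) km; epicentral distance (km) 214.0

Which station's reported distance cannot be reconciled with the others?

Solve using three stations at a time. Using LON, PKD, PAS (subtract circle equations pairwise → linear system) gives (x, y) ≈ (-85.3, 111.2).
Distances from that point to each station vs reported:
  LON: calculated 144.7 vs reported 144.8 → residual 0.1 km
  PKD: calculated 279.1 vs reported 279.2 → residual 0.1 km
  HOPS: calculated 234.3 vs reported 208.9 → residual 25.4 km
  PAS: calculated 213.9 vs reported 214.0 → residual 0.1 km
LON, PKD, PAS are mutually consistent (residuals ≈ 0); HOPS is off by 25.4 km.

HOPS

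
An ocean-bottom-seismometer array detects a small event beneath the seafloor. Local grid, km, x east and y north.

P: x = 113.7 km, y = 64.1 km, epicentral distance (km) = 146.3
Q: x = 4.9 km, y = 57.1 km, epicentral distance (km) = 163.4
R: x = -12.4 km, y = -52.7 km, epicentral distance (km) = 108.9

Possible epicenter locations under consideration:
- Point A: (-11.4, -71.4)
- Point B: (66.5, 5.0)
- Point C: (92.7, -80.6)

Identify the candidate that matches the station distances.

Point C

For each candidate, compare |candidate − station| to the reported distance:
Point A: residuals P 38.1, Q 33.9, R 90.2 → max 90.2 km
Point B: residuals P 70.7, Q 82.7, R 11.2 → max 82.7 km
Point C: residuals P 0.1, Q 0.1, R 0.2 → max 0.2 km
Only Point C has all residuals ≈ 0.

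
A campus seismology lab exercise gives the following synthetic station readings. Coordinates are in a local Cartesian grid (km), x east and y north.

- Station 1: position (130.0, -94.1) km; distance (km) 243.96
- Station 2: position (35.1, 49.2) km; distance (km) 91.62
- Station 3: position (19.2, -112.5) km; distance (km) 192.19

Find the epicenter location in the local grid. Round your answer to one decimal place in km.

Circle about each station: (x − 130.0)² + (y + 94.1)² = 243.96²; (x − 35.1)² + (y − 49.2)² = 91.62²; (x − 19.2)² + (y + 112.5)² = 192.19².
Subtracting pairs of circle equations eliminates x²+y² and gives linear equations (the radical axes):
-189.8 x + 286.6 y = 29020.10
-221.6 x − 36.8 y = 9849.57
Solving the 2×2 system: x ≈ -55.2, y ≈ 64.7 km.

-55.2 km east, 64.7 km north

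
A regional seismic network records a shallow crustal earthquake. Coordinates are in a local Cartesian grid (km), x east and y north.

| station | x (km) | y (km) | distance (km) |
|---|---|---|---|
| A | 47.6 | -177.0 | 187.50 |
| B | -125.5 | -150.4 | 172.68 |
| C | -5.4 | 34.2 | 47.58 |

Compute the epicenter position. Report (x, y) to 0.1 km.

Circle about each station: (x − 47.6)² + (y + 177.0)² = 187.50²; (x + 125.5)² + (y + 150.4)² = 172.68²; (x + 5.4)² + (y − 34.2)² = 47.58².
Subtracting the A equation from the B and C equations removes the quadratic terms:
-346.2 x + 53.2 y = 10113.52
-106.0 x + 422.4 y = 496.43
Solving the 2×2 system: x ≈ -30.2, y ≈ -6.4 km.
Check against A (with the unrounded x, y): √((x − 47.6)²+(y + 177.0)²) = 187.50 ≈ 187.50 km. ✓

(-30.2, -6.4)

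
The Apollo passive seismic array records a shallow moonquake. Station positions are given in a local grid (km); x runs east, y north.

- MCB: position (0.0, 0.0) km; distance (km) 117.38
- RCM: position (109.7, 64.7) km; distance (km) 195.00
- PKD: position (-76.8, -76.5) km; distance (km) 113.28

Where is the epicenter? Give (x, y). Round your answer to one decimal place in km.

(30.3, -113.4)

Circle about each station: x² + y² = 117.38²; (x − 109.7)² + (y − 64.7)² = 195.00²; (x + 76.8)² + (y + 76.5)² = 113.28².
Subtracting the MCB equation from the RCM and PKD equations removes the quadratic terms:
219.4 x + 129.4 y = -8026.76
-153.6 x − 153.0 y = 12696.20
Solving the 2×2 system: x ≈ 30.3, y ≈ -113.4 km.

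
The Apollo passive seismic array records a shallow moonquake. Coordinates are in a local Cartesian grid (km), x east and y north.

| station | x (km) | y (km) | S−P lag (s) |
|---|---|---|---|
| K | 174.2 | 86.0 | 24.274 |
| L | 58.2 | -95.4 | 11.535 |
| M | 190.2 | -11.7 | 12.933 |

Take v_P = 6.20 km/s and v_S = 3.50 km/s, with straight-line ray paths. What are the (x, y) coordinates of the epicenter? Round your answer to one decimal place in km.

x ≈ 150.1 km, y ≈ -107.6 km

Distance from S−P lag: d = Δt · v_P v_S / (v_P − v_S) = Δt · (6.20·3.50)/(6.20−3.50) ≈ 8.0370·Δt.
So d_K = 195.09, d_L = 92.71, d_M = 103.94 km.
Circle about each station: (x − 174.2)² + (y − 86.0)² = 195.09²; (x − 58.2)² + (y + 95.4)² = 92.71²; (x − 190.2)² + (y + 11.7)² = 103.94².
Subtracting the K equation from the L and M equations removes the quadratic terms:
-232.0 x − 362.8 y = 4211.72
32.0 x − 195.4 y = 25827.87
Solving the 2×2 system: x ≈ 150.1, y ≈ -107.6 km.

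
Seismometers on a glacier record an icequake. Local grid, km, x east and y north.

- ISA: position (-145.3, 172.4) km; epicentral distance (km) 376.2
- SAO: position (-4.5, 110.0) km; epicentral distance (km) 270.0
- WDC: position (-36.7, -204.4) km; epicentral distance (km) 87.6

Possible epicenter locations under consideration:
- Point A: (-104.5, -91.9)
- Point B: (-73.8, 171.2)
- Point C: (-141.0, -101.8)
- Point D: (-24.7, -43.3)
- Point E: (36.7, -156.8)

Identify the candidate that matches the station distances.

Point E

For each candidate, compare |candidate − station| to the reported distance:
Point A: residuals ISA 108.8, SAO 44.7, WDC 43.8 → max 108.8 km
Point B: residuals ISA 304.7, SAO 177.5, WDC 289.8 → max 304.7 km
Point C: residuals ISA 102.0, SAO 18.0, WDC 58.7 → max 102.0 km
Point D: residuals ISA 129.1, SAO 115.4, WDC 73.9 → max 129.1 km
Point E: residuals ISA 0.0, SAO 0.0, WDC 0.1 → max 0.1 km
Only Point E has all residuals ≈ 0.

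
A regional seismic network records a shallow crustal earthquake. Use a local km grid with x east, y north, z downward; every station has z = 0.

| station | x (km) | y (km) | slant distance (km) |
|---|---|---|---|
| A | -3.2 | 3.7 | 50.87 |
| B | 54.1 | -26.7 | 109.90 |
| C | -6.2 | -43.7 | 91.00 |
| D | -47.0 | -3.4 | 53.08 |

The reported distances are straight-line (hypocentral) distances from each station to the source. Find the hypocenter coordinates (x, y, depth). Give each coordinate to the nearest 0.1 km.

Each station gives a sphere (x−x_i)² + (y−y_i)² + z² = d_i² (stations at z=0).
Subtracting the A sphere from B and C: z² cancels, leaving linear equations in x and y:
114.6 x − 60.8 y = -5874.48
-6.0 x − 94.8 y = -3769.04
Solving: x ≈ -29.188, y ≈ 41.605 km (keep extra digits for the depth step; rounded: -29.2, 41.6).
Then from the A sphere: z² = 50.87² − (x + 3.2)² − (y − 3.7)² with x = -29.188, y = 41.605, so z ≈ 21.808 ≈ 21.8 km.

x ≈ -29.2 km, y ≈ 41.6 km, depth ≈ 21.8 km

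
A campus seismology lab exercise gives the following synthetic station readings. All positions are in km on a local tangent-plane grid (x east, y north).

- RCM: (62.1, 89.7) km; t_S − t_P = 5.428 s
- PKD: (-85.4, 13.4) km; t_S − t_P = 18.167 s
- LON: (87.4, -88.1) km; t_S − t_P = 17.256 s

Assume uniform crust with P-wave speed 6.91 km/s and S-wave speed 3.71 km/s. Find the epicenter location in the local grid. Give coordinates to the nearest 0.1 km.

Distance from S−P lag: d = Δt · v_P v_S / (v_P − v_S) = Δt · (6.91·3.71)/(6.91−3.71) ≈ 8.0113·Δt.
So d_RCM = 43.49, d_PKD = 145.54, d_LON = 138.24 km.
Circle about each station: (x − 62.1)² + (y − 89.7)² = 43.49²; (x + 85.4)² + (y − 13.4)² = 145.54²; (x − 87.4)² + (y + 88.1)² = 138.24².
Subtracting the RCM equation from the PKD and LON equations removes the quadratic terms:
-295.0 x − 152.6 y = -23720.29
50.6 x − 355.6 y = -13721.05
Solving the 2×2 system: x ≈ 56.3, y ≈ 46.6 km.

56.3 km east, 46.6 km north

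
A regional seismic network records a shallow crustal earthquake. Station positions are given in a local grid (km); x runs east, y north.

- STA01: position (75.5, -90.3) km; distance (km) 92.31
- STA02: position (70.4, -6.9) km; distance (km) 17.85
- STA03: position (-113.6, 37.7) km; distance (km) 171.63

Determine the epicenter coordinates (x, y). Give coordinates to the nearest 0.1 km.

(53.7, -0.6)

Circle about each station: (x − 75.5)² + (y + 90.3)² = 92.31²; (x − 70.4)² + (y + 6.9)² = 17.85²; (x + 113.6)² + (y − 37.7)² = 171.63².
Subtracting the STA01 equation from the STA02 and STA03 equations removes the quadratic terms:
-10.2 x + 166.8 y = -648.06
-378.2 x + 256.0 y = -20463.81
Solving the 2×2 system: x ≈ 53.7, y ≈ -0.6 km.
Check against STA01 (with the unrounded x, y): √((x − 75.5)²+(y + 90.3)²) = 92.31 ≈ 92.31 km. ✓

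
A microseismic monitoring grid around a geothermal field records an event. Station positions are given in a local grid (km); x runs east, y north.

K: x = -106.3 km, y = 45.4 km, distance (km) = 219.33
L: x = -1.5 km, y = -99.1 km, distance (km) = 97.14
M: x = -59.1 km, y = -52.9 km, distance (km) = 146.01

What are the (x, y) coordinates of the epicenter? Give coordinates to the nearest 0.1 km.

Circle about each station: (x + 106.3)² + (y − 45.4)² = 219.33²; (x + 1.5)² + (y + 99.1)² = 97.14²; (x + 59.1)² + (y + 52.9)² = 146.01².
Subtracting pairs of circle equations eliminates x²+y² and gives linear equations (the radical axes):
209.6 x − 289.0 y = 35131.68
94.4 x − 196.6 y = 19717.10
Solving the 2×2 system: x ≈ 86.8, y ≈ -58.6 km.
Check against K (with the unrounded x, y): √((x + 106.3)²+(y − 45.4)²) = 219.33 ≈ 219.33 km. ✓

x ≈ 86.8 km, y ≈ -58.6 km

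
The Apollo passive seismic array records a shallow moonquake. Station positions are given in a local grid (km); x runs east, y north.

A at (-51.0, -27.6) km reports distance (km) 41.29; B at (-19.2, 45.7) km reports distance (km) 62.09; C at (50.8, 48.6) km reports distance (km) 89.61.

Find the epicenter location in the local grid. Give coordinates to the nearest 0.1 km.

(-11.4, -15.9)

Circle about each station: (x + 51.0)² + (y + 27.6)² = 41.29²; (x + 19.2)² + (y − 45.7)² = 62.09²; (x − 50.8)² + (y − 48.6)² = 89.61².
Subtracting the A equation from the B and C equations removes the quadratic terms:
63.6 x + 146.6 y = -3055.93
203.6 x + 152.4 y = -4745.25
Solving the 2×2 system: x ≈ -11.4, y ≈ -15.9 km.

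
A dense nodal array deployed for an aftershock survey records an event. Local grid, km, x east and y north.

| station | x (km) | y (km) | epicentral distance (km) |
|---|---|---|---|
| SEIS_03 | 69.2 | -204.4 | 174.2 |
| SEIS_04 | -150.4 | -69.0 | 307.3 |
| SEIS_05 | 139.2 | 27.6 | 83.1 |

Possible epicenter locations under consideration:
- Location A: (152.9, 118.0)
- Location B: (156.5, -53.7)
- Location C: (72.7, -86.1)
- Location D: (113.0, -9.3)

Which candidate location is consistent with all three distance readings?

For each candidate, compare |candidate − station| to the reported distance:
Location A: residuals SEIS_03 158.9, SEIS_04 49.0, SEIS_05 8.3 → max 158.9 km
Location B: residuals SEIS_03 0.0, SEIS_04 0.0, SEIS_05 0.0 → max 0.0 km
Location C: residuals SEIS_03 55.8, SEIS_04 83.5, SEIS_05 48.6 → max 83.5 km
Location D: residuals SEIS_03 25.8, SEIS_04 37.2, SEIS_05 37.8 → max 37.8 km
Only Location B has all residuals ≈ 0.

Location B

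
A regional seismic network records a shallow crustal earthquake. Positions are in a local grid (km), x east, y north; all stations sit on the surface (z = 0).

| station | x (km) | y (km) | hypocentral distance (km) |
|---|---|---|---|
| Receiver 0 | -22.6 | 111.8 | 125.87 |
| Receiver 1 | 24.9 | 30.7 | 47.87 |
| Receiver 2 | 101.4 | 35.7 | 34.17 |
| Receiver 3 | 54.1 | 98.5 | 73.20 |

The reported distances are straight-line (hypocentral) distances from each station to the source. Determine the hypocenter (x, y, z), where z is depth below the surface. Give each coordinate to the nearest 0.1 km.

Each station gives a sphere (x−x_i)² + (y−y_i)² + z² = d_i² (stations at z=0).
Subtracting the Receiver 0 sphere from Receiver 1 and Receiver 2: z² cancels, leaving linear equations in x and y:
95.0 x − 162.2 y = 2104.22
248.0 x − 152.2 y = 13222.12
Solving: x ≈ 70.803, y ≈ 28.496 km (keep extra digits for the depth step; rounded: 70.8, 28.5).
Then from the Receiver 0 sphere: z² = 125.87² − (x + 22.6)² − (y − 111.8)² with x = 70.803, y = 28.496, so z ≈ 13.401 ≈ 13.4 km.
Check against Receiver 3 (with the unrounded solution): distance 73.21 ≈ 73.20 km. ✓

x ≈ 70.8 km, y ≈ 28.5 km, depth ≈ 13.4 km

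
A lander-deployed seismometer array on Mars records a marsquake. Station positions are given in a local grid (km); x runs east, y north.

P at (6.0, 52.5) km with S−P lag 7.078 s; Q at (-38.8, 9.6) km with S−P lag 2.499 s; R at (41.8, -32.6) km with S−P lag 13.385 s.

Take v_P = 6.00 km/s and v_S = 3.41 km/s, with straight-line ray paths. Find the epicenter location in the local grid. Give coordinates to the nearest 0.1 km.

Distance from S−P lag: d = Δt · v_P v_S / (v_P − v_S) = Δt · (6.00·3.41)/(6.00−3.41) ≈ 7.8996·Δt.
So d_P = 55.91, d_Q = 19.74, d_R = 105.74 km.
Circle about each station: (x − 6.0)² + (y − 52.5)² = 55.91²; (x + 38.8)² + (y − 9.6)² = 19.74²; (x − 41.8)² + (y + 32.6)² = 105.74².
Subtracting pairs of circle equations eliminates x²+y² and gives linear equations (the radical axes):
-89.6 x − 85.8 y = 1541.61
71.6 x − 170.2 y = -8037.27
Solving the 2×2 system: x ≈ -44.5, y ≈ 28.5 km.

x ≈ -44.5 km, y ≈ 28.5 km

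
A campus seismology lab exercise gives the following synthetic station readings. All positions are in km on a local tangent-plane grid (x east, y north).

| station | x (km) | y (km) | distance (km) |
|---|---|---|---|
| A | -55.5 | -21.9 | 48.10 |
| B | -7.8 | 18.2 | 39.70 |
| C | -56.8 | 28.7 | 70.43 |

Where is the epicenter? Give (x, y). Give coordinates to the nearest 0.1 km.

Circle about each station: (x + 55.5)² + (y + 21.9)² = 48.10²; (x + 7.8)² + (y − 18.2)² = 39.70²; (x + 56.8)² + (y − 28.7)² = 70.43².
Subtracting pairs of circle equations eliminates x²+y² and gives linear equations (the radical axes):
95.4 x + 80.2 y = -2430.26
-2.6 x + 101.2 y = -2156.70
Solving the 2×2 system: x ≈ -7.4, y ≈ -21.5 km.

(-7.4, -21.5)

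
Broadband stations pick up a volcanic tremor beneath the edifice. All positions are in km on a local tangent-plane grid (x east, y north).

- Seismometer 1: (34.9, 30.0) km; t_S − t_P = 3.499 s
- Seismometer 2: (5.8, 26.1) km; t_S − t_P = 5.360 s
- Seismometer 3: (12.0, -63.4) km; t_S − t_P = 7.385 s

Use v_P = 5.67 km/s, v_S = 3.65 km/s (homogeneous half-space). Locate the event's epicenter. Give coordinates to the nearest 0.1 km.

Distance from S−P lag: d = Δt · v_P v_S / (v_P − v_S) = Δt · (5.67·3.65)/(5.67−3.65) ≈ 10.2453·Δt.
So d_Seismometer 1 = 35.85, d_Seismometer 2 = 54.91, d_Seismometer 3 = 75.66 km.
Circle about each station: (x − 34.9)² + (y − 30.0)² = 35.85²; (x − 5.8)² + (y − 26.1)² = 54.91²; (x − 12.0)² + (y + 63.4)² = 75.66².
Subtracting pairs of circle equations eliminates x²+y² and gives linear equations (the radical axes):
-58.2 x − 7.8 y = -3133.05
-45.8 x − 186.8 y = -2393.66
Solving the 2×2 system: x ≈ 53.9, y ≈ -0.4 km.

53.9 km east, -0.4 km north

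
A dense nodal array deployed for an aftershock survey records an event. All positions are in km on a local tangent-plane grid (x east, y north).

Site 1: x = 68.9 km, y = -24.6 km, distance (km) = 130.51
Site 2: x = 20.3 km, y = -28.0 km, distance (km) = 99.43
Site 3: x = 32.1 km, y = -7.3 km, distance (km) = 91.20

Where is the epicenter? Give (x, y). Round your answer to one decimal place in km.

x ≈ -34.6 km, y ≈ 54.9 km

Circle about each station: (x − 68.9)² + (y + 24.6)² = 130.51²; (x − 20.3)² + (y + 28.0)² = 99.43²; (x − 32.1)² + (y + 7.3)² = 91.20².
Subtracting pairs of circle equations eliminates x²+y² and gives linear equations (the radical axes):
-97.2 x − 6.8 y = 2990.26
-73.6 x + 34.6 y = 4446.75
Solving the 2×2 system: x ≈ -34.6, y ≈ 54.9 km.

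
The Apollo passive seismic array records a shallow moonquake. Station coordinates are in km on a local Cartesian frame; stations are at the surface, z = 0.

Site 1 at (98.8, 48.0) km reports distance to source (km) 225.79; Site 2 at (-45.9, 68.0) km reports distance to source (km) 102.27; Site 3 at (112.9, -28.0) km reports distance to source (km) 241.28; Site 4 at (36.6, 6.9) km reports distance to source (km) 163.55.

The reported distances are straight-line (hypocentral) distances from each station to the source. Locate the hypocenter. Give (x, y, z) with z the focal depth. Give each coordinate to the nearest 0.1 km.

Each station gives a sphere (x−x_i)² + (y−y_i)² + z² = d_i² (stations at z=0).
Subtracting the Site 1 sphere from Site 2 and Site 3: z² cancels, leaving linear equations in x and y:
-289.4 x + 40.0 y = 35187.34
28.2 x − 152.0 y = -5769.94
Solving: x ≈ -119.402, y ≈ 15.808 km (keep extra digits for the depth step; rounded: -119.4, 15.8).
Then from the Site 1 sphere: z² = 225.79² − (x − 98.8)² − (y − 48.0)² with x = -119.402, y = 15.808, so z ≈ 48.298 ≈ 48.3 km.

x ≈ -119.4 km, y ≈ 15.8 km, depth ≈ 48.3 km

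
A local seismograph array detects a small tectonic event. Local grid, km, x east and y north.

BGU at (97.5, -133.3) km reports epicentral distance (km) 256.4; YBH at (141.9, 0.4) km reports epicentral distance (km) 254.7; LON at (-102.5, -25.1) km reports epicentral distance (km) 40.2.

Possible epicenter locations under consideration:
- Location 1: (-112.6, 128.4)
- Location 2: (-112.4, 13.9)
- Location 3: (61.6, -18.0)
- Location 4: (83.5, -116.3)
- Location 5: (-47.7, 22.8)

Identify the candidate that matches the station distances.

Location 2

For each candidate, compare |candidate − station| to the reported distance:
Location 1: residuals BGU 79.2, YBH 30.2, LON 113.6 → max 113.6 km
Location 2: residuals BGU 0.0, YBH 0.0, LON 0.0 → max 0.0 km
Location 3: residuals BGU 135.6, YBH 172.3, LON 124.1 → max 172.3 km
Location 4: residuals BGU 234.4, YBH 124.2, LON 167.0 → max 234.4 km
Location 5: residuals BGU 43.2, YBH 63.8, LON 32.6 → max 63.8 km
Only Location 2 has all residuals ≈ 0.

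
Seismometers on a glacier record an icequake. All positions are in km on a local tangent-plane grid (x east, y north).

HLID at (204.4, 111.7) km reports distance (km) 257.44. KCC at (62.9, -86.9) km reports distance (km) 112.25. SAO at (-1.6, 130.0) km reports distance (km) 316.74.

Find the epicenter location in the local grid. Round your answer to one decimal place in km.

x ≈ 160.7 km, y ≈ -142.0 km

Circle about each station: (x − 204.4)² + (y − 111.7)² = 257.44²; (x − 62.9)² + (y + 86.9)² = 112.25²; (x + 1.6)² + (y − 130.0)² = 316.74².
Subtracting the HLID equation from the KCC and SAO equations removes the quadratic terms:
-283.0 x − 397.2 y = 10927.06
-412.0 x + 36.6 y = -71402.56
Solving the 2×2 system: x ≈ 160.7, y ≈ -142.0 km.
Check against HLID (with the unrounded x, y): √((x − 204.4)²+(y − 111.7)²) = 257.44 ≈ 257.44 km. ✓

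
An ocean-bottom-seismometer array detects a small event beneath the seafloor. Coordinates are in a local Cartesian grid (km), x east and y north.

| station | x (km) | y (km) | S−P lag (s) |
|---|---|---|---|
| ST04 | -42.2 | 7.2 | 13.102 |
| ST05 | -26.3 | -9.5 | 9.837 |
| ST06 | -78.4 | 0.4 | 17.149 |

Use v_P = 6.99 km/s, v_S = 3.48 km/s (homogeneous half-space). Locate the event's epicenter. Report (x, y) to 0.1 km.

Distance from S−P lag: d = Δt · v_P v_S / (v_P − v_S) = Δt · (6.99·3.48)/(6.99−3.48) ≈ 6.9303·Δt.
So d_ST04 = 90.80, d_ST05 = 68.17, d_ST06 = 118.85 km.
Circle about each station: (x + 42.2)² + (y − 7.2)² = 90.80²; (x + 26.3)² + (y + 9.5)² = 68.17²; (x + 78.4)² + (y − 0.4)² = 118.85².
Subtracting pairs of circle equations eliminates x²+y² and gives linear equations (the radical axes):
31.8 x − 33.4 y = 2546.75
-72.4 x − 13.6 y = -1566.64
Solving the 2×2 system: x ≈ 30.5, y ≈ -47.2 km.

(30.5, -47.2)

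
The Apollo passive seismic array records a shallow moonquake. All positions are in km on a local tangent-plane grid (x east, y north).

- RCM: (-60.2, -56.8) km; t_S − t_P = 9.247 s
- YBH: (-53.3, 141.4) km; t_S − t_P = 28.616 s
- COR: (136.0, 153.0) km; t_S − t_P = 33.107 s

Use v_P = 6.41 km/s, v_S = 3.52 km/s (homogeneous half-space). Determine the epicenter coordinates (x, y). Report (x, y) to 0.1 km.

Distance from S−P lag: d = Δt · v_P v_S / (v_P − v_S) = Δt · (6.41·3.52)/(6.41−3.52) ≈ 7.8073·Δt.
So d_RCM = 72.19, d_YBH = 223.41, d_COR = 258.48 km.
Circle about each station: (x + 60.2)² + (y + 56.8)² = 72.19²; (x + 53.3)² + (y − 141.4)² = 223.41²; (x − 136.0)² + (y − 153.0)² = 258.48².
Subtracting the RCM equation from the YBH and COR equations removes the quadratic terms:
13.8 x + 396.4 y = -28716.06
392.4 x + 419.6 y = -26545.79
Solving the 2×2 system: x ≈ 10.2, y ≈ -72.8 km.
Check against RCM (with the unrounded x, y): √((x + 60.2)²+(y + 56.8)²) = 72.19 ≈ 72.19 km. ✓

10.2 km east, -72.8 km north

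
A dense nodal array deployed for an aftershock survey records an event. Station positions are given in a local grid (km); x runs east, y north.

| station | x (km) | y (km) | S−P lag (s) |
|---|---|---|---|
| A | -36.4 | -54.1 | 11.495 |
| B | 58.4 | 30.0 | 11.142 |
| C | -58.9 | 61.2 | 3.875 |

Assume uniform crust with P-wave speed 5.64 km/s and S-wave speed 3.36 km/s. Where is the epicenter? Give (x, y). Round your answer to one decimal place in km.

-33.5 km east, 41.4 km north

Distance from S−P lag: d = Δt · v_P v_S / (v_P − v_S) = Δt · (5.64·3.36)/(5.64−3.36) ≈ 8.3116·Δt.
So d_A = 95.54, d_B = 92.61, d_C = 32.21 km.
Circle about each station: (x + 36.4)² + (y + 54.1)² = 95.54²; (x − 58.4)² + (y − 30.0)² = 92.61²; (x + 58.9)² + (y − 61.2)² = 32.21².
Subtracting the A equation from the B and C equations removes the quadratic terms:
189.6 x + 168.2 y = 610.07
-45.0 x + 230.6 y = 11053.29
Solving the 2×2 system: x ≈ -33.5, y ≈ 41.4 km.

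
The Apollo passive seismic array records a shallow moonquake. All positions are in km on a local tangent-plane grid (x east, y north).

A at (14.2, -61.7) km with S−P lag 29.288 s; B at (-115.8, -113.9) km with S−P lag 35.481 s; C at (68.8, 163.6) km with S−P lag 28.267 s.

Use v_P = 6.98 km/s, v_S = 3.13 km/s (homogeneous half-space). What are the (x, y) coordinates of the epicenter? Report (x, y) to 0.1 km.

(-69.3, 82.0)

Distance from S−P lag: d = Δt · v_P v_S / (v_P − v_S) = Δt · (6.98·3.13)/(6.98−3.13) ≈ 5.6746·Δt.
So d_A = 166.20, d_B = 201.34, d_C = 160.41 km.
Circle about each station: (x − 14.2)² + (y + 61.7)² = 166.20²; (x + 115.8)² + (y + 113.9)² = 201.34²; (x − 68.8)² + (y − 163.6)² = 160.41².
Subtracting the A equation from the B and C equations removes the quadratic terms:
-260.0 x − 104.4 y = 9458.96
109.2 x + 450.6 y = 29380.94
Solving the 2×2 system: x ≈ -69.3, y ≈ 82.0 km.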